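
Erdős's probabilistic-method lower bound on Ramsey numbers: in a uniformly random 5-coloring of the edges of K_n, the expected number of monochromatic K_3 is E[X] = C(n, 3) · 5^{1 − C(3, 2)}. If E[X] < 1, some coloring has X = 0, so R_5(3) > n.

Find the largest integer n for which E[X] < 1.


We need C(n, 3) · 5^{1 − 3} < 1, i.e. C(n, 3) < 5^{3 − 1} = 25.
Check values of n near the boundary:
  n = 3: C(3, 3) = 1; 1 < 25? YES
  n = 4: C(4, 3) = 4; 4 < 25? YES
  n = 5: C(5, 3) = 10; 10 < 25? YES
  n = 6: C(6, 3) = 20; 20 < 25? YES
  n = 7: C(7, 3) = 35; 35 < 25? NO
  n = 8: C(8, 3) = 56; 56 < 25? NO
The largest n with C(n, 3) < 25 is n = 6 (where E[X] = 4/5 ≈ 0.800000). Hence R_5(3) > 6, i.e. R_5(3) ≥ 7.

Largest n = 6; hence R_5(3) > 6.


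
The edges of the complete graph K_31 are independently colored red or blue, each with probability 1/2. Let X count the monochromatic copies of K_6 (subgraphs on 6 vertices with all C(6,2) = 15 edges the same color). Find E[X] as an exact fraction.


Let X = Σ_S X_S over the C(31, 6) = 736281 subsets S of size 6, where X_S = 1 if the K_6 on S is monochromatic.
For a fixed S, the K_6 on S has C(6, 2) = 15 edges. P[all 15 edges red] = (1/2)^15, and likewise for blue, so P[monochromatic] = 2·(1/2)^15 = 2^{1 − 15} = 1/16384.
By linearity: E[X] = C(31, 6) · 2^{1 − 15} = 736281 · 1/16384 = 736281/16384.
Numerically: E[X] ≈ 44.939026.

E[X] = C(31,6)·2^(1−C(6,2)) = 736281/16384 ≈ 44.939026.


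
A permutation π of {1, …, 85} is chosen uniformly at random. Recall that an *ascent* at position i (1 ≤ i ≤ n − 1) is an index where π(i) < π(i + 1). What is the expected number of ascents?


Write X = Σ X_I over i = 1, …, 84, with X_I the indicator of one ascent.
There are 84 indicators.
For each fixed i, the pair (π(i), π(i+1)) is a uniformly random ordered pair of distinct values from {1, …, 85}; by symmetry P[π(i) < π(i+1)] = 1/2.
By linearity: E[X] = 84 · (1/2) = (85 − 1) · (1/2) = 42 ≈ 42.0000.

E[X] = 42 = 42.0000.


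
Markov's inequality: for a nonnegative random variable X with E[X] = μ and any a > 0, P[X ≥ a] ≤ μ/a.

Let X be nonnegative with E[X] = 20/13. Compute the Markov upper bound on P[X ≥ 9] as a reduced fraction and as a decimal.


μ = E[X] = 20/13, a = 9.
Markov: P[X ≥ 9] ≤ μ/a = (20/13)/9 = 20/117.
Numerically: ≈ 0.17094.
(Since a = 9 > μ = 1.53846, the bound 20/117 is < 1 and informative.)

P[X ≥ 9] ≤ 20/117 ≈ 0.17094.


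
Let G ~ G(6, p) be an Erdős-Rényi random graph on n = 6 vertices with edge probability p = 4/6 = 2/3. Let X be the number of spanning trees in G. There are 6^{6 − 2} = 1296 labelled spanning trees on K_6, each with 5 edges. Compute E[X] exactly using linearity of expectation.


K_6 has 6^{6 − 2} = 1296 labelled spanning trees.
For each such spanning tree H, let X_H = 1 if all 5 edges of H are present in G. Then P[X_H = 1] = p^{5} = (2/3)^{5} = 32/243.
By linearity of expectation: E[X] = Σ_H E[X_H] = 1296 · p^{5} = 1296 · 32/243 = 512/3.
Numerically: E[X] ≈ 170.67.

E[X] = 1296 · (2/3)^{5} = 512/3 ≈ 170.67.


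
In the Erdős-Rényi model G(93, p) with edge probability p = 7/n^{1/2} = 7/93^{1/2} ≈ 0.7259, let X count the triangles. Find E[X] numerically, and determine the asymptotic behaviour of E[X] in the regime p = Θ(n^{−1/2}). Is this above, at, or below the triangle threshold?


Number of potential triangles: C(93, 3) = 129766.
Each occurs with probability p³ ≈ (0.7259)³ ≈ 3.824456e-01.
By linearity: E[X] = C(93, 3)·p³ ≈ 129766 · 3.824456e-01 ≈ 49628.4390.
Since α = 1/2 < 1, p = c/n^{1/2} ≫ 1/n is above the triangle threshold p ~ 1/n. Asymptotically E[X] ~ (c³/6)·n^{3(1−α)} = (7³/6)·n^{1.5} → ∞; triangles are abundant w.h.p.

E[X] ≈ 49628.4390; in regime p = Θ(1/n^{1/2}) E[X] diverges (above the triangle threshold p ~ 1/n).


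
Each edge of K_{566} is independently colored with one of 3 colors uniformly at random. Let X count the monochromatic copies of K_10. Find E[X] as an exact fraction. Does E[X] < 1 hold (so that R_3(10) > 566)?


E[X] = C(566, 10) · 3^{1 − 45} = 858376364549067965458 · 3^{−44} = 858376364549067965458/984770902183611232881.
As a reduced fraction: E[X] = 858376364549067965458/984770902183611232881 ≈ 0.871651.
Is E[X] < 1? YES.
Since E[X] < 1, there exists a 3-coloring of K_{566} with no monochromatic K_10; hence R_3(10) > 566.

E[X] = 858376364549067965458/984770902183611232881 ≈ 0.871651; E[X] < 1, so R_3(10) > 566.


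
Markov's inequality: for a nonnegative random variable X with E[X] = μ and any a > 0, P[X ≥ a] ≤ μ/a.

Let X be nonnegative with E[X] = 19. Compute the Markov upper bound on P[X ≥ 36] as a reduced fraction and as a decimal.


μ = E[X] = 19, a = 36.
Markov: P[X ≥ 36] ≤ μ/a = (19)/36 = 19/36.
Numerically: ≈ 0.527778.
(Since a = 36 > μ = 19.000000, the bound 19/36 is < 1 and informative.)

P[X ≥ 36] ≤ 19/36 ≈ 0.527778.


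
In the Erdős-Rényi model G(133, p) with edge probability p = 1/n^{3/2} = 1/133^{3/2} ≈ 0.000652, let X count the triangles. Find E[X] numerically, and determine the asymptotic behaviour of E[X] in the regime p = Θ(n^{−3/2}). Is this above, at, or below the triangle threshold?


Number of potential triangles: C(133, 3) = 383306.
Each occurs with probability p³ ≈ (0.000652)³ ≈ 2.771198e-10.
By linearity: E[X] = C(133, 3)·p³ ≈ 383306 · 2.771198e-10 ≈ 0.0001.
Since α = 3/2 > 1, p = c/n^{3/2} = o(1/n) is below the triangle threshold p ~ 1/n. Asymptotically E[X] ~ (c³/6)·n^{3(1−α)} = (1³/6)·n^{-1.5} → 0, so by Markov's inequality G has no triangles w.h.p.

E[X] ≈ 0.0001; in regime p = Θ(1/n^{3/2}) E[X] tends to 0 (below the triangle threshold p ~ 1/n).


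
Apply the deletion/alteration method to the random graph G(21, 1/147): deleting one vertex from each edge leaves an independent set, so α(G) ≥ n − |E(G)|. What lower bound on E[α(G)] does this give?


E[|E(G)|] = C(21, 2)·p = 210 · (1/147) = 10/7.
E[α(G)] ≥ n − E[|E(G)|] = 21 − 10/7 = 137/7.
Numerically: ≈ 19.571.
(This is only a lower bound; the true E[α(G)] may be larger.)

E[α(G)] ≥ 137/7 ≈ 19.571.


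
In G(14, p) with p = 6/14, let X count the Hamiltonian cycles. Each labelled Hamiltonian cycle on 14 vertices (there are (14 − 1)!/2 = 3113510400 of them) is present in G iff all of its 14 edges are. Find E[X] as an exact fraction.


K_14 has (14 − 1)!/2 = 3113510400 labelled Hamiltonian cycles.
For each such Hamiltonian cycle H, let X_H = 1 if all 14 edges of H are present in G. Then P[X_H = 1] = p^{14} = (3/7)^{14} = 4782969/678223072849.
By linearity: E[X] = Σ_H E[X_H] = 3113510400 · p^{14} = 3113510400 · 4782969/678223072849 = 2127403389196800/96889010407.
Numerically: E[X] ≈ 2.2e+04.

E[X] = 3113510400 · (3/7)^{14} = 2127403389196800/96889010407 ≈ 2.2e+04.


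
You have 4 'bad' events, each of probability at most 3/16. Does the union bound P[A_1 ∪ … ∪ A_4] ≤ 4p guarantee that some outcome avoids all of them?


Union bound: P[∪_{i=1}^{4} A_i] ≤ Σ_i P[A_i] ≤ 4·p = 4·(3/16) = 3/4.
Numerically: 3/4 ≈ 0.750.
Is 3/4 < 1? YES.
Since P[∪ A_i] ≤ 3/4 < 1, the complement has P[∩ A_i^c] ≥ 1 − 3/4 = 1/4 > 0, so some outcome avoids every A_i.

4·p = 3/4 ≈ 0.750; existence CERTIFIED by the union bound.


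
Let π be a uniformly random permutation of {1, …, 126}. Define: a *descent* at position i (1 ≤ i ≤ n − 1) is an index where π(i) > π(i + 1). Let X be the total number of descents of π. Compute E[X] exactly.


Write X = Σ X_I over i = 1, …, 125, with X_I the indicator of one descent.
There are 125 indicators.
For each fixed i, the pair (π(i), π(i+1)) is a uniformly random ordered pair of distinct values from {1, …, 126}; by symmetry P[π(i) > π(i+1)] = 1/2.
By linearity: E[X] = 125 · (1/2) = (126 − 1) · (1/2) = 125/2 ≈ 62.500000.

E[X] = 125/2 = 62.500000.


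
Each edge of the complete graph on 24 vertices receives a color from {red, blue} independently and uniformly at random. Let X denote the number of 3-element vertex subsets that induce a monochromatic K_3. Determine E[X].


Let X = Σ_S X_S over the C(24, 3) = 2024 subsets S of size 3, where X_S = 1 if the K_3 on S is monochromatic.
For a fixed S, the K_3 on S has C(3, 2) = 3 edges. P[all 3 edges red] = (1/2)^3, and likewise for blue, so P[monochromatic] = 2·(1/2)^3 = 2^{1 − 3} = 1/4.
Summing: E[X] = C(24, 3) · 2^{1 − 3} = 2024 · 1/4 = 506.
Numerically: E[X] ≈ 506.0000.

E[X] = C(24,3)·2^(1−C(3,2)) = 506 ≈ 506.0000.


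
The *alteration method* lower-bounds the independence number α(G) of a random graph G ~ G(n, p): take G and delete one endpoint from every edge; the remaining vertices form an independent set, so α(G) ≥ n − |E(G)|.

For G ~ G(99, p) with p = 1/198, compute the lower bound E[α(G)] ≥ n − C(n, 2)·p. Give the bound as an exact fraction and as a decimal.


E[|E(G)|] = C(99, 2)·p = 4851 · (1/198) = 49/2.
E[α(G)] ≥ n − E[|E(G)|] = 99 − 49/2 = 149/2.
Numerically: ≈ 74.500.
(This is only a lower bound; the true E[α(G)] may be larger.)

E[α(G)] ≥ 149/2 ≈ 74.500.


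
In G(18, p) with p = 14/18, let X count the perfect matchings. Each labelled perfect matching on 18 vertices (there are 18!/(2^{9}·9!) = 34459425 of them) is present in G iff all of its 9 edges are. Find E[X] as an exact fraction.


K_18 has 18!/(2^{9}·9!) = 34459425 labelled perfect matchings.
For each such perfect matching H, let X_H = 1 if all 9 edges of H are present in G. Then P[X_H = 1] = p^{9} = (7/9)^{9} = 40353607/387420489.
By linearity: E[X] = Σ_H E[X_H] = 34459425 · p^{9} = 34459425 · 40353607/387420489 = 17167433257975/4782969.
Numerically: E[X] ≈ 3.589e+06.

E[X] = 34459425 · (7/9)^{9} = 17167433257975/4782969 ≈ 3.589e+06.


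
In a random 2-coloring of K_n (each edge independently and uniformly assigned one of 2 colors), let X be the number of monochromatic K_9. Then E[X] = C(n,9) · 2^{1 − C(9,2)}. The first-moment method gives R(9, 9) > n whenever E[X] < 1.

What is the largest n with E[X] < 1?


We need C(n, 9) · 2^{1 − 36} < 1, i.e. C(n, 9) < 2^{36 − 1} = 34359738368.
Check values of n near the boundary:
  n = 64: C(64, 9) = 27540584512; 27540584512 < 34359738368? YES
  n = 65: C(65, 9) = 31966749880; 31966749880 < 34359738368? YES
  n = 66: C(66, 9) = 37014131440; 37014131440 < 34359738368? NO
The largest n with C(n, 9) < 34359738368 is n = 65 (where E[X] = 3995843735/4294967296 ≈ 0.9304). Hence R(9, 9) > 65, i.e. R(9, 9) ≥ 66.

Largest n = 65; hence R(9, 9) > 65.


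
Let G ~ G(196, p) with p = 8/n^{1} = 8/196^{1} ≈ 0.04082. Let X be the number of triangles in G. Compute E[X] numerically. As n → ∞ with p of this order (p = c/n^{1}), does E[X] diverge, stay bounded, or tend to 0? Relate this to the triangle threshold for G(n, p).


Number of potential triangles: C(196, 3) = 1235780.
Each occurs with probability p³ ≈ (0.04082)³ ≈ 6.799888e-05.
By linearity: E[X] = C(196, 3)·p³ ≈ 1235780 · 6.799888e-05 ≈ 84.0317.
Here α = 1, so p = 8/n is exactly at the triangle threshold p ~ 1/n. Asymptotically E[X] → c³/6 = 8³/6 = 256/3 ≈ 85.3333, a bounded constant. In this regime the triangle count is asymptotically Poisson(c³/6).

E[X] ≈ 84.0317; in regime p = Θ(1/n^{1}) E[X] stays bounded (at the triangle threshold p ~ 1/n).


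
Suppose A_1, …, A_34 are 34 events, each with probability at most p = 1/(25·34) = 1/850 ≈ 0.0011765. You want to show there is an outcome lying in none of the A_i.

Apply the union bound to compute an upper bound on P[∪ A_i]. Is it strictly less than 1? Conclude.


Union bound: P[∪_{i=1}^{34} A_i] ≤ Σ_i P[A_i] ≤ 34·p = 34·(1/850) = 1/25.
Numerically: 1/25 ≈ 0.0400000.
Is 1/25 < 1? YES.
Since P[∪ A_i] ≤ 1/25 < 1, the complement has P[∩ A_i^c] ≥ 1 − 1/25 = 24/25 > 0, so some outcome avoids every A_i.

34·p = 1/25 ≈ 0.0400000; existence CERTIFIED by the union bound.


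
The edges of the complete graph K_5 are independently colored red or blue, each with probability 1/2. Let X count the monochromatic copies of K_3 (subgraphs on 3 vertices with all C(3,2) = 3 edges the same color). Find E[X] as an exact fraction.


Let X = Σ_S X_S over the C(5, 3) = 10 subsets S of size 3, where X_S = 1 if the K_3 on S is monochromatic.
For a fixed S, the K_3 on S has C(3, 2) = 3 edges. P[all 3 edges red] = (1/2)^3, and likewise for blue, so P[monochromatic] = 2·(1/2)^3 = 2^{1 − 3} = 1/4.
By linearity of expectation: E[X] = C(5, 3) · 2^{1 − 3} = 10 · 1/4 = 5/2.
Numerically: E[X] ≈ 2.50000.

E[X] = C(5,3)·2^(1−C(3,2)) = 5/2 ≈ 2.50000.


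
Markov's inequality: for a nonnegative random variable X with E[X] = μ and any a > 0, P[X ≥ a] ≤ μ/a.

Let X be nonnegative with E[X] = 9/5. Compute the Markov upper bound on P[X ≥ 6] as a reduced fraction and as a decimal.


μ = E[X] = 9/5, a = 6.
Markov: P[X ≥ 6] ≤ μ/a = (9/5)/6 = 3/10.
Numerically: ≈ 0.30000.
(Since a = 6 > μ = 1.80000, the bound 3/10 is < 1 and informative.)

P[X ≥ 6] ≤ 3/10 ≈ 0.30000.


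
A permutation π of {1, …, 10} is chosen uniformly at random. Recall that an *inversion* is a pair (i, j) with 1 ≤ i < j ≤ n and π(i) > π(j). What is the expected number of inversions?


Write X = Σ X_I over the C(10, 2) = 45 pairs i < j, with X_I the indicator of one inversion.
There are 45 indicators.
For each fixed pair i < j, the values π(i) and π(j) are two distinct elements of {1, …, 10} in uniformly random order; by symmetry P[π(i) > π(j)] = 1/2.
By linearity: E[X] = 45 · (1/2) = C(10, 2) · (1/2) = 45/2 = 45/2 ≈ 22.5000.

E[X] = 45/2 = 22.5000.


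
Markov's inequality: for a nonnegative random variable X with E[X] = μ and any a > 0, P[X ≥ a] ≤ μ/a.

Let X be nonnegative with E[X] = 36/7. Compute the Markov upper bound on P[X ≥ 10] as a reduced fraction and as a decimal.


μ = E[X] = 36/7, a = 10.
Markov: P[X ≥ 10] ≤ μ/a = (36/7)/10 = 18/35.
Numerically: ≈ 0.51429.
(Since a = 10 > μ = 5.14286, the bound 18/35 is < 1 and informative.)

P[X ≥ 10] ≤ 18/35 ≈ 0.51429.


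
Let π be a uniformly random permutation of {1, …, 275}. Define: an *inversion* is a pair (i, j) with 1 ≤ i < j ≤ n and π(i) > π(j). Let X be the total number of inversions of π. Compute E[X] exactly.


Write X = Σ X_I over the C(275, 2) = 37675 pairs i < j, with X_I the indicator of one inversion.
There are 37675 indicators.
For each fixed pair i < j, the values π(i) and π(j) are two distinct elements of {1, …, 275} in uniformly random order; by symmetry P[π(i) > π(j)] = 1/2.
By linearity: E[X] = 37675 · (1/2) = C(275, 2) · (1/2) = 37675/2 = 37675/2 ≈ 18837.5000.

E[X] = 37675/2 = 18837.5000.


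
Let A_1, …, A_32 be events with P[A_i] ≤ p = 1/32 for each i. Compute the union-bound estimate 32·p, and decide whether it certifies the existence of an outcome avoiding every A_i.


Union bound: P[∪_{i=1}^{32} A_i] ≤ Σ_i P[A_i] ≤ 32·p = 32·(1/32) = 1.
Numerically: 1 ≈ 1.000000.
Is 1 < 1? NO.
Since the bound 1 is ≥ 1, the union bound is uninformative here; it does NOT by itself certify existence.

32·p = 1 ≈ 1.000000; existence NOT certified by the union bound.


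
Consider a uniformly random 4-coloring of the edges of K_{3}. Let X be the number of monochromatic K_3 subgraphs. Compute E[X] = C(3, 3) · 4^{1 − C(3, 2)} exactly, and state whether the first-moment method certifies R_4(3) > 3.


E[X] = C(3, 3) · 4^{1 − 3} = 1 · 4^{−2} = 1/16.
As a reduced fraction: E[X] = 1/16 ≈ 0.062500.
Is E[X] < 1? YES.
Since E[X] < 1, there exists a 4-coloring of K_{3} with no monochromatic K_3; hence R_4(3) > 3.

E[X] = 1/16 ≈ 0.062500; E[X] < 1, so R_4(3) > 3.


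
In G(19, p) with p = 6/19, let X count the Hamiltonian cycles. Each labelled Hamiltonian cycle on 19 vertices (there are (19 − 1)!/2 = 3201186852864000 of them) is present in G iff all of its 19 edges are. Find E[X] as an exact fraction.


K_19 has (19 − 1)!/2 = 3201186852864000 labelled Hamiltonian cycles.
For each such Hamiltonian cycle H, let X_H = 1 if all 19 edges of H are present in G. Then P[X_H = 1] = p^{19} = (6/19)^{19} = 609359740010496/1978419655660313589123979.
Summing the indicators: E[X] = Σ_H E[X_H] = 3201186852864000 · p^{19} = 3201186852864000 · 609359740010496/1978419655660313589123979 = 1950674388386224952567660544000/1978419655660313589123979.
Numerically: E[X] ≈ 9.8598e+05.

E[X] = 3201186852864000 · (6/19)^{19} = 1950674388386224952567660544000/1978419655660313589123979 ≈ 9.8598e+05.


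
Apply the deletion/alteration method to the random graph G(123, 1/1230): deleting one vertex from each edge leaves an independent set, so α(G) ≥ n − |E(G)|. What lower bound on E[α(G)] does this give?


E[|E(G)|] = C(123, 2)·p = 7503 · (1/1230) = 61/10.
E[α(G)] ≥ n − E[|E(G)|] = 123 − 61/10 = 1169/10.
Numerically: ≈ 116.900.
(This is only a lower bound; the true E[α(G)] may be larger.)

E[α(G)] ≥ 1169/10 ≈ 116.900.


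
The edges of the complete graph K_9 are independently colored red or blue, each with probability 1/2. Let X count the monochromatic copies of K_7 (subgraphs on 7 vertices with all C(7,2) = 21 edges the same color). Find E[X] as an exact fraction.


Let X = Σ_S X_S over the C(9, 7) = 36 subsets S of size 7, where X_S = 1 if the K_7 on S is monochromatic.
For a fixed S, the K_7 on S has C(7, 2) = 21 edges. P[all 21 edges red] = (1/2)^21, and likewise for blue, so P[monochromatic] = 2·(1/2)^21 = 2^{1 − 21} = 1/1048576.
By linearity of expectation: E[X] = C(9, 7) · 2^{1 − 21} = 36 · 1/1048576 = 9/262144.
Numerically: E[X] ≈ 0.000034.

E[X] = C(9,7)·2^(1−C(7,2)) = 9/262144 ≈ 0.000034.


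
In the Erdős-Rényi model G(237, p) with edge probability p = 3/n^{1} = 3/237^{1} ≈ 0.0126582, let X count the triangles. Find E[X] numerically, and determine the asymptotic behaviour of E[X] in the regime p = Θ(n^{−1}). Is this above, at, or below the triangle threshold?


Number of potential triangles: C(237, 3) = 2190670.
Each occurs with probability p³ ≈ (0.0126582)³ ≈ 2.02823712e-06.
By linearity: E[X] = C(237, 3)·p³ ≈ 2190670 · 2.02823712e-06 ≈ 4.443198.
Here α = 1, so p = 3/n is exactly at the triangle threshold p ~ 1/n. Asymptotically E[X] → c³/6 = 3³/6 = 9/2 ≈ 4.500000, a bounded constant. In this regime the triangle count is asymptotically Poisson(c³/6).

E[X] ≈ 4.443198; in regime p = Θ(1/n^{1}) E[X] stays bounded (at the triangle threshold p ~ 1/n).


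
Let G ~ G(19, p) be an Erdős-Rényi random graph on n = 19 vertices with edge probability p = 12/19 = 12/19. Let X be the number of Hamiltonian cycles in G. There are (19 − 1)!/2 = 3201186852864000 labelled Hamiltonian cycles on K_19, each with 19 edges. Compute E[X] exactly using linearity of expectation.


K_19 has (19 − 1)!/2 = 3201186852864000 labelled Hamiltonian cycles.
For each such Hamiltonian cycle H, let X_H = 1 if all 19 edges of H are present in G. Then P[X_H = 1] = p^{19} = (12/19)^{19} = 319479999370622926848/1978419655660313589123979.
By linearity: E[X] = Σ_H E[X_H] = 3201186852864000 · p^{19} = 3201186852864000 · 319479999370622926848/1978419655660313589123979 = 1022715173738237107931793611292672000/1978419655660313589123979.
Numerically: E[X] ≈ 5.1694e+11.

E[X] = 3201186852864000 · (12/19)^{19} = 1022715173738237107931793611292672000/1978419655660313589123979 ≈ 5.1694e+11.


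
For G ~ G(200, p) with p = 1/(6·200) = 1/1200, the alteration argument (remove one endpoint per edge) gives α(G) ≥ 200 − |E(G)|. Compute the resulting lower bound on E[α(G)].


E[|E(G)|] = C(200, 2)·p = 19900 · (1/1200) = 199/12.
E[α(G)] ≥ n − E[|E(G)|] = 200 − 199/12 = 2201/12.
Numerically: ≈ 183.416667.
(This is only a lower bound; the true E[α(G)] may be larger.)

E[α(G)] ≥ 2201/12 ≈ 183.416667.


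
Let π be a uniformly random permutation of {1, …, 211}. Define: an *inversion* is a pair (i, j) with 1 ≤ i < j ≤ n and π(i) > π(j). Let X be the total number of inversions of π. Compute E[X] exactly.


Write X = Σ X_I over the C(211, 2) = 22155 pairs i < j, with X_I the indicator of one inversion.
There are 22155 indicators.
For each fixed pair i < j, the values π(i) and π(j) are two distinct elements of {1, …, 211} in uniformly random order; by symmetry P[π(i) > π(j)] = 1/2.
By linearity: E[X] = 22155 · (1/2) = C(211, 2) · (1/2) = 22155/2 = 22155/2 ≈ 11077.5000.

E[X] = 22155/2 = 11077.5000.


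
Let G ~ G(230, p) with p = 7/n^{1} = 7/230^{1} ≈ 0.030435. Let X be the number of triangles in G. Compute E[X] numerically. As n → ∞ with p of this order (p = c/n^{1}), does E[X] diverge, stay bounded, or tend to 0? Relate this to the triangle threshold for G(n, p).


Number of potential triangles: C(230, 3) = 2001460.
Each occurs with probability p³ ≈ (0.030435)³ ≈ 2.8191008e-05.
By linearity: E[X] = C(230, 3)·p³ ≈ 2001460 · 2.8191008e-05 ≈ 56.42318.
Here α = 1, so p = 7/n is exactly at the triangle threshold p ~ 1/n. Asymptotically E[X] → c³/6 = 7³/6 = 343/6 ≈ 57.16667, a bounded constant. In this regime the triangle count is asymptotically Poisson(c³/6).

E[X] ≈ 56.42318; in regime p = Θ(1/n^{1}) E[X] stays bounded (at the triangle threshold p ~ 1/n).


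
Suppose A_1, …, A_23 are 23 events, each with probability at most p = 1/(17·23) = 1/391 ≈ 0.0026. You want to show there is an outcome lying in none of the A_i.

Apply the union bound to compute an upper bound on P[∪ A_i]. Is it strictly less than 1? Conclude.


Union bound: P[∪_{i=1}^{23} A_i] ≤ Σ_i P[A_i] ≤ 23·p = 23·(1/391) = 1/17.
Numerically: 1/17 ≈ 0.0588.
Is 1/17 < 1? YES.
Since P[∪ A_i] ≤ 1/17 < 1, the complement has P[∩ A_i^c] ≥ 1 − 1/17 = 16/17 > 0, so some outcome avoids every A_i.

23·p = 1/17 ≈ 0.0588; existence CERTIFIED by the union bound.


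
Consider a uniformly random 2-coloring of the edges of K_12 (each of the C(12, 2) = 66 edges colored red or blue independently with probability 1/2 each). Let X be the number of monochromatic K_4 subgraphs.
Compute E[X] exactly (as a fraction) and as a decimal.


Let X = Σ_S X_S over the C(12, 4) = 495 subsets S of size 4, where X_S = 1 if the K_4 on S is monochromatic.
For a fixed S, the K_4 on S has C(4, 2) = 6 edges. P[all 6 edges red] = (1/2)^6, and likewise for blue, so P[monochromatic] = 2·(1/2)^6 = 2^{1 − 6} = 1/32.
By linearity of expectation: E[X] = C(12, 4) · 2^{1 − 6} = 495 · 1/32 = 495/32.
Numerically: E[X] ≈ 15.469.

E[X] = C(12,4)·2^(1−C(4,2)) = 495/32 ≈ 15.469.


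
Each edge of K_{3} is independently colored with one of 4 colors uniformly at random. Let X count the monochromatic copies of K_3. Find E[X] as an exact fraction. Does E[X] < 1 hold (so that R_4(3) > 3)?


E[X] = C(3, 3) · 4^{1 − 3} = 1 · 4^{−2} = 1/16.
As a reduced fraction: E[X] = 1/16 ≈ 0.06250.
Is E[X] < 1? YES.
Since E[X] < 1, there exists a 4-coloring of K_{3} with no monochromatic K_3; hence R_4(3) > 3.

E[X] = 1/16 ≈ 0.06250; E[X] < 1, so R_4(3) > 3.


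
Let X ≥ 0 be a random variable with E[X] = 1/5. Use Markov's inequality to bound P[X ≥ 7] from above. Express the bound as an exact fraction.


μ = E[X] = 1/5, a = 7.
Markov: P[X ≥ 7] ≤ μ/a = (1/5)/7 = 1/35.
Numerically: ≈ 0.028571.
(Since a = 7 > μ = 0.200000, the bound 1/35 is < 1 and informative.)

P[X ≥ 7] ≤ 1/35 ≈ 0.028571.


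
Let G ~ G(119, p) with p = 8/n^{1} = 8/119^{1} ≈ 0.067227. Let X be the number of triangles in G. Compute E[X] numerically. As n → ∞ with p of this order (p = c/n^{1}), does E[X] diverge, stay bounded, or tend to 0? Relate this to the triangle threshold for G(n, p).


Number of potential triangles: C(119, 3) = 273819.
Each occurs with probability p³ ≈ (0.067227)³ ≈ 3.0382890e-04.
By linearity: E[X] = C(119, 3)·p³ ≈ 273819 · 3.0382890e-04 ≈ 83.19412.
Here α = 1, so p = 8/n is exactly at the triangle threshold p ~ 1/n. Asymptotically E[X] → c³/6 = 8³/6 = 256/3 ≈ 85.33333, a bounded constant. In this regime the triangle count is asymptotically Poisson(c³/6).

E[X] ≈ 83.19412; in regime p = Θ(1/n^{1}) E[X] stays bounded (at the triangle threshold p ~ 1/n).


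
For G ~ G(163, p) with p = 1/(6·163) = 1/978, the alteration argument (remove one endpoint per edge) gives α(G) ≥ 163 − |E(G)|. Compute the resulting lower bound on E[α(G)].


E[|E(G)|] = C(163, 2)·p = 13203 · (1/978) = 27/2.
E[α(G)] ≥ n − E[|E(G)|] = 163 − 27/2 = 299/2.
Numerically: ≈ 149.500.
(This is only a lower bound; the true E[α(G)] may be larger.)

E[α(G)] ≥ 299/2 ≈ 149.500.


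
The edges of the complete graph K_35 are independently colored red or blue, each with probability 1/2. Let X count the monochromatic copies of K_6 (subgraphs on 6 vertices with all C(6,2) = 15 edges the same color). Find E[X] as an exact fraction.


Let X = Σ_S X_S over the C(35, 6) = 1623160 subsets S of size 6, where X_S = 1 if the K_6 on S is monochromatic.
For a fixed S, the K_6 on S has C(6, 2) = 15 edges. P[all 15 edges red] = (1/2)^15, and likewise for blue, so P[monochromatic] = 2·(1/2)^15 = 2^{1 − 15} = 1/16384.
Summing: E[X] = C(35, 6) · 2^{1 − 15} = 1623160 · 1/16384 = 202895/2048.
Numerically: E[X] ≈ 99.069824.

E[X] = C(35,6)·2^(1−C(6,2)) = 202895/2048 ≈ 99.069824.


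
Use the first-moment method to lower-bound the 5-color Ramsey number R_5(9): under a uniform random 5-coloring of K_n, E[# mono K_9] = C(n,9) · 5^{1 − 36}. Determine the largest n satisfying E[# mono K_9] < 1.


We need C(n, 9) · 5^{1 − 36} < 1, i.e. C(n, 9) < 5^{36 − 1} = 2910383045673370361328125.
Check values of n near the boundary:
  n = 2166: C(2166, 9) = 2844037944203015677277940; 2844037944203015677277940 < 2910383045673370361328125? YES
  n = 2167: C(2167, 9) = 2855899084841489792706810; 2855899084841489792706810 < 2910383045673370361328125? YES
  n = 2168: C(2168, 9) = 2867804175977929537095120; 2867804175977929537095120 < 2910383045673370361328125? YES
  n = 2169: C(2169, 9) = 2879753360044504243499683; 2879753360044504243499683 < 2910383045673370361328125? YES
  n = 2170: C(2170, 9) = 2891746779868845075610510; 2891746779868845075610510 < 2910383045673370361328125? YES
  n = 2171: C(2171, 9) = 2903784578674959601827205; 2903784578674959601827205 < 2910383045673370361328125? YES
  n = 2172: C(2172, 9) = 2915866900084148060642020; 2915866900084148060642020 < 2910383045673370361328125? NO
  n = 2173: C(2173, 9) = 2927993888115921319674265; 2927993888115921319674265 < 2910383045673370361328125? NO
  n = 2174: C(2174, 9) = 2940165687188920530702934; 2940165687188920530702934 < 2910383045673370361328125? NO
The largest n with C(n, 9) < 2910383045673370361328125 is n = 2171 (where E[X] = 580756915734991920365441/582076609134674072265625 ≈ 0.998). Hence R_5(9) > 2171, i.e. R_5(9) ≥ 2172.

Largest n = 2171; hence R_5(9) > 2171.


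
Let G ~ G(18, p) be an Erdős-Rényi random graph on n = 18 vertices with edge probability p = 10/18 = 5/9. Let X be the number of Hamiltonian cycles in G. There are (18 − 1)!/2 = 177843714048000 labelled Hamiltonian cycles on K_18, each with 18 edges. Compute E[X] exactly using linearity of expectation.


K_18 has (18 − 1)!/2 = 177843714048000 labelled Hamiltonian cycles.
For each such Hamiltonian cycle H, let X_H = 1 if all 18 edges of H are present in G. Then P[X_H = 1] = p^{18} = (5/9)^{18} = 3814697265625/150094635296999121.
By linearity: E[X] = Σ_H E[X_H] = 177843714048000 · p^{18} = 177843714048000 · 3814697265625/150094635296999121 = 930617187500000000000000/205891132094649.
Numerically: E[X] ≈ 4.51995e+09.

E[X] = 177843714048000 · (5/9)^{18} = 930617187500000000000000/205891132094649 ≈ 4.51995e+09.


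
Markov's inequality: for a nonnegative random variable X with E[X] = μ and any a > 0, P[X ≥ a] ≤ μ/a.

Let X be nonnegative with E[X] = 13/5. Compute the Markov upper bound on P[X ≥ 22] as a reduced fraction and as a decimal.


μ = E[X] = 13/5, a = 22.
Markov: P[X ≥ 22] ≤ μ/a = (13/5)/22 = 13/110.
Numerically: ≈ 0.118182.
(Since a = 22 > μ = 2.600000, the bound 13/110 is < 1 and informative.)

P[X ≥ 22] ≤ 13/110 ≈ 0.118182.


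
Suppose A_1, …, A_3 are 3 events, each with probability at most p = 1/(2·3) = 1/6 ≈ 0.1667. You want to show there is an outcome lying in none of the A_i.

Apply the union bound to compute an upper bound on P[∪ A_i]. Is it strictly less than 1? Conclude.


Union bound: P[∪_{i=1}^{3} A_i] ≤ Σ_i P[A_i] ≤ 3·p = 3·(1/6) = 1/2.
Numerically: 1/2 ≈ 0.5000.
Is 1/2 < 1? YES.
Since P[∪ A_i] ≤ 1/2 < 1, the complement has P[∩ A_i^c] ≥ 1 − 1/2 = 1/2 > 0, so some outcome avoids every A_i.

3·p = 1/2 ≈ 0.5000; existence CERTIFIED by the union bound.


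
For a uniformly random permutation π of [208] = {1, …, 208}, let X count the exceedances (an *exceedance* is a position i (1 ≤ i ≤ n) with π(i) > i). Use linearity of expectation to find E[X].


Write X = Σ_{i=1}^{208} X_i, where X_i = 1_{π(i) > i}.
For each fixed i, π(i) is uniform over {1, …, 208} (marginal of a uniform permutation), so P[π(i) > i] = (n − i)/n. Summing: Σ_{i=1}^{208} (n − i)/n = (0 + 1 + … + 207)/208 = 208(208 − 1)/(2·208) = (208 − 1)/2.
Hence E[X] = Σ_{i=1}^{208} (208 − i)/208 = 207/2 ≈ 103.500000.

E[X] = 207/2 = 103.500000.


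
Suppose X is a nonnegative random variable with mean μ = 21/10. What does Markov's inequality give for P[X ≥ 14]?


μ = E[X] = 21/10, a = 14.
Markov: P[X ≥ 14] ≤ μ/a = (21/10)/14 = 3/20.
Numerically: ≈ 0.1500.
(Since a = 14 > μ = 2.1000, the bound 3/20 is < 1 and informative.)

P[X ≥ 14] ≤ 3/20 ≈ 0.1500.


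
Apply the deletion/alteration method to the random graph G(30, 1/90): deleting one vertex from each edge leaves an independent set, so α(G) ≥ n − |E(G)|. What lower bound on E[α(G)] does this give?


E[|E(G)|] = C(30, 2)·p = 435 · (1/90) = 29/6.
E[α(G)] ≥ n − E[|E(G)|] = 30 − 29/6 = 151/6.
Numerically: ≈ 25.166667.
(This is only a lower bound; the true E[α(G)] may be larger.)

E[α(G)] ≥ 151/6 ≈ 25.166667.


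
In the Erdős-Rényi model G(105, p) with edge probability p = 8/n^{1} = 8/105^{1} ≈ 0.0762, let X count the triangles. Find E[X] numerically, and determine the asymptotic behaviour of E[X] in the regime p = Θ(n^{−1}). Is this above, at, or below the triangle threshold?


Number of potential triangles: C(105, 3) = 187460.
Each occurs with probability p³ ≈ (0.0762)³ ≈ 4.42285e-04.
By linearity: E[X] = C(105, 3)·p³ ≈ 187460 · 4.42285e-04 ≈ 82.911.
Here α = 1, so p = 8/n is exactly at the triangle threshold p ~ 1/n. Asymptotically E[X] → c³/6 = 8³/6 = 256/3 ≈ 85.333, a bounded constant. In this regime the triangle count is asymptotically Poisson(c³/6).

E[X] ≈ 82.911; in regime p = Θ(1/n^{1}) E[X] stays bounded (at the triangle threshold p ~ 1/n).


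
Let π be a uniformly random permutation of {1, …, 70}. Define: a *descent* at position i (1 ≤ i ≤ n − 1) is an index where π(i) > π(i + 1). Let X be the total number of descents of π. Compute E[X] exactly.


Write X = Σ X_I over i = 1, …, 69, with X_I the indicator of one descent.
There are 69 indicators.
For each fixed i, the pair (π(i), π(i+1)) is a uniformly random ordered pair of distinct values from {1, …, 70}; by symmetry P[π(i) > π(i+1)] = 1/2.
By linearity: E[X] = 69 · (1/2) = (70 − 1) · (1/2) = 69/2 ≈ 34.5000.

E[X] = 69/2 = 34.5000.


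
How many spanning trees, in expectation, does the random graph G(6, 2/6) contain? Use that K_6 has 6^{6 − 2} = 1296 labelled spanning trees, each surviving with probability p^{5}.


K_6 has 6^{6 − 2} = 1296 labelled spanning trees.
For each such spanning tree H, let X_H = 1 if all 5 edges of H are present in G. Then P[X_H = 1] = p^{5} = (1/3)^{5} = 1/243.
By linearity: E[X] = Σ_H E[X_H] = 1296 · p^{5} = 1296 · 1/243 = 16/3.
Numerically: E[X] ≈ 5.33.

E[X] = 1296 · (1/3)^{5} = 16/3 ≈ 5.33.


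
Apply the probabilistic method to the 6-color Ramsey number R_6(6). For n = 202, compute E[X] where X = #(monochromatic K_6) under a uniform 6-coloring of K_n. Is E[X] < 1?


E[X] = C(202, 6) · 6^{1 − 15} = 87544611330 · 6^{−14} = 87544611330/78364164096.
As a reduced fraction: E[X] = 14590768555/13060694016 ≈ 1.11715.
Is E[X] < 1? NO.
Since E[X] ≥ 1, the first-moment bound is inconclusive at n = 202; it does NOT by itself certify R_6(6) > 202.

E[X] = 14590768555/13060694016 ≈ 1.11715; E[X] ≥ 1; first-moment method inconclusive here.


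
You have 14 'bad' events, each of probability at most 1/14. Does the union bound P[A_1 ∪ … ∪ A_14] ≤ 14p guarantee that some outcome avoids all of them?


Union bound: P[∪_{i=1}^{14} A_i] ≤ Σ_i P[A_i] ≤ 14·p = 14·(1/14) = 1.
Numerically: 1 ≈ 1.000.
Is 1 < 1? NO.
Since the bound 1 is ≥ 1, the union bound is uninformative here; it does NOT by itself certify existence.

14·p = 1 ≈ 1.000; existence NOT certified by the union bound.


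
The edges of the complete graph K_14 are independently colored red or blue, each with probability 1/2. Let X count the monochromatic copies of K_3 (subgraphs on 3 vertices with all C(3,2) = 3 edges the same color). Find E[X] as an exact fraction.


Let X = Σ_S X_S over the C(14, 3) = 364 subsets S of size 3, where X_S = 1 if the K_3 on S is monochromatic.
For a fixed S, the K_3 on S has C(3, 2) = 3 edges. P[all 3 edges red] = (1/2)^3, and likewise for blue, so P[monochromatic] = 2·(1/2)^3 = 2^{1 − 3} = 1/4.
By linearity of expectation: E[X] = C(14, 3) · 2^{1 − 3} = 364 · 1/4 = 91.
Numerically: E[X] ≈ 91.000000.

E[X] = C(14,3)·2^(1−C(3,2)) = 91 ≈ 91.000000.


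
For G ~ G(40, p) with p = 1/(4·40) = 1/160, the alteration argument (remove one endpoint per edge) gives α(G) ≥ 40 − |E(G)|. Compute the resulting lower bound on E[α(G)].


E[|E(G)|] = C(40, 2)·p = 780 · (1/160) = 39/8.
E[α(G)] ≥ n − E[|E(G)|] = 40 − 39/8 = 281/8.
Numerically: ≈ 35.12500.
(This is only a lower bound; the true E[α(G)] may be larger.)

E[α(G)] ≥ 281/8 ≈ 35.12500.


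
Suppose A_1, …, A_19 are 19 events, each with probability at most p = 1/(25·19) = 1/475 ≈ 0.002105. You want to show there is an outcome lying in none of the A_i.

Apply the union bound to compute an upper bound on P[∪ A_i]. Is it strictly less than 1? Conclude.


Union bound: P[∪_{i=1}^{19} A_i] ≤ Σ_i P[A_i] ≤ 19·p = 19·(1/475) = 1/25.
Numerically: 1/25 ≈ 0.040000.
Is 1/25 < 1? YES.
Since P[∪ A_i] ≤ 1/25 < 1, the complement has P[∩ A_i^c] ≥ 1 − 1/25 = 24/25 > 0, so some outcome avoids every A_i.

19·p = 1/25 ≈ 0.040000; existence CERTIFIED by the union bound.


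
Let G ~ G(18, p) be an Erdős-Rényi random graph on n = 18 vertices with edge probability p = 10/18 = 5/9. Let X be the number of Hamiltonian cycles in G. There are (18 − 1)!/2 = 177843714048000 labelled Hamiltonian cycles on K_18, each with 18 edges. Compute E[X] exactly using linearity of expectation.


K_18 has (18 − 1)!/2 = 177843714048000 labelled Hamiltonian cycles.
For each such Hamiltonian cycle H, let X_H = 1 if all 18 edges of H are present in G. Then P[X_H = 1] = p^{18} = (5/9)^{18} = 3814697265625/150094635296999121.
By linearity: E[X] = Σ_H E[X_H] = 177843714048000 · p^{18} = 177843714048000 · 3814697265625/150094635296999121 = 930617187500000000000000/205891132094649.
Numerically: E[X] ≈ 4.5199e+09.

E[X] = 177843714048000 · (5/9)^{18} = 930617187500000000000000/205891132094649 ≈ 4.5199e+09.


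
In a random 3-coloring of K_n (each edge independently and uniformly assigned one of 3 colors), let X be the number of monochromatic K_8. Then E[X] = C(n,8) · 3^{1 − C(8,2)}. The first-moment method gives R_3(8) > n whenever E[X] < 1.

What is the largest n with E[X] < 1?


We need C(n, 8) · 3^{1 − 28} < 1, i.e. C(n, 8) < 3^{28 − 1} = 7625597484987.
Check values of n near the boundary:
  n = 150: C(150, 8) = 5257211409450; 5257211409450 < 7625597484987? YES
  n = 151: C(151, 8) = 5551321138650; 5551321138650 < 7625597484987? YES
  n = 152: C(152, 8) = 5859727868575; 5859727868575 < 7625597484987? YES
  n = 153: C(153, 8) = 6183023199255; 6183023199255 < 7625597484987? YES
  n = 154: C(154, 8) = 6521818990995; 6521818990995 < 7625597484987? YES
  n = 155: C(155, 8) = 6876747915675; 6876747915675 < 7625597484987? YES
  n = 156: C(156, 8) = 7248464019225; 7248464019225 < 7625597484987? YES
  n = 157: C(157, 8) = 7637643295425; 7637643295425 < 7625597484987? NO
The largest n with C(n, 8) < 7625597484987 is n = 156 (where E[X] = 805384891025/847288609443 ≈ 0.95054). Hence R_3(8) > 156, i.e. R_3(8) ≥ 157.

Largest n = 156; hence R_3(8) > 156.


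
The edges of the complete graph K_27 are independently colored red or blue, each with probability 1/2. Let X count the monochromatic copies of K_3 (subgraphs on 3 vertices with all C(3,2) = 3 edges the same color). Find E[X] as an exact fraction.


Let X = Σ_S X_S over the C(27, 3) = 2925 subsets S of size 3, where X_S = 1 if the K_3 on S is monochromatic.
For a fixed S, the K_3 on S has C(3, 2) = 3 edges. P[all 3 edges red] = (1/2)^3, and likewise for blue, so P[monochromatic] = 2·(1/2)^3 = 2^{1 − 3} = 1/4.
By linearity: E[X] = C(27, 3) · 2^{1 − 3} = 2925 · 1/4 = 2925/4.
Numerically: E[X] ≈ 731.2500.

E[X] = C(27,3)·2^(1−C(3,2)) = 2925/4 ≈ 731.2500.


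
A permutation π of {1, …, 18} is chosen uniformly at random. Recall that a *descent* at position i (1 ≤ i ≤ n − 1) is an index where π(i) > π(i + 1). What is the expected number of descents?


Write X = Σ X_I over i = 1, …, 17, with X_I the indicator of one descent.
There are 17 indicators.
For each fixed i, the pair (π(i), π(i+1)) is a uniformly random ordered pair of distinct values from {1, …, 18}; by symmetry P[π(i) > π(i+1)] = 1/2.
By linearity: E[X] = 17 · (1/2) = (18 − 1) · (1/2) = 17/2 ≈ 8.500.

E[X] = 17/2 = 8.500.


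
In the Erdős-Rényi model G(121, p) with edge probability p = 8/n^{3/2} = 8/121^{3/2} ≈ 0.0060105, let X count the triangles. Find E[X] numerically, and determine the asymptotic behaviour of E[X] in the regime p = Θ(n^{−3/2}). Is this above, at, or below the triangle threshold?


Number of potential triangles: C(121, 3) = 287980.
Each occurs with probability p³ ≈ (0.0060105)³ ≈ 2.1713798e-07.
By linearity: E[X] = C(121, 3)·p³ ≈ 287980 · 2.1713798e-07 ≈ 0.06253.
Since α = 3/2 > 1, p = c/n^{3/2} = o(1/n) is below the triangle threshold p ~ 1/n. Asymptotically E[X] ~ (c³/6)·n^{3(1−α)} = (8³/6)·n^{-1.5} → 0, so by Markov's inequality G has no triangles w.h.p.

E[X] ≈ 0.06253; in regime p = Θ(1/n^{3/2}) E[X] tends to 0 (below the triangle threshold p ~ 1/n).


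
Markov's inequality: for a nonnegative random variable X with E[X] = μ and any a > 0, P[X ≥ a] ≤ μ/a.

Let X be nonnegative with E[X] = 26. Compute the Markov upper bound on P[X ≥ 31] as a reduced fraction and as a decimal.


μ = E[X] = 26, a = 31.
Markov: P[X ≥ 31] ≤ μ/a = (26)/31 = 26/31.
Numerically: ≈ 0.839.
(Since a = 31 > μ = 26.000, the bound 26/31 is < 1 and informative.)

P[X ≥ 31] ≤ 26/31 ≈ 0.839.


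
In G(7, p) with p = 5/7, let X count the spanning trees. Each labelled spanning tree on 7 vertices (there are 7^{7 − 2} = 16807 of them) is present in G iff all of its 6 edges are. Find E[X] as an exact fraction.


K_7 has 7^{7 − 2} = 16807 labelled spanning trees.
For each such spanning tree H, let X_H = 1 if all 6 edges of H are present in G. Then P[X_H = 1] = p^{6} = (5/7)^{6} = 15625/117649.
By linearity of expectation: E[X] = Σ_H E[X_H] = 16807 · p^{6} = 16807 · 15625/117649 = 15625/7.
Numerically: E[X] ≈ 2.23e+03.

E[X] = 16807 · (5/7)^{6} = 15625/7 ≈ 2.23e+03.


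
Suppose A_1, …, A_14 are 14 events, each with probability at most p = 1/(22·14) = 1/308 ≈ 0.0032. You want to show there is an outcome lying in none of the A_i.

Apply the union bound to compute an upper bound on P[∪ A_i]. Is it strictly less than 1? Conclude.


Union bound: P[∪_{i=1}^{14} A_i] ≤ Σ_i P[A_i] ≤ 14·p = 14·(1/308) = 1/22.
Numerically: 1/22 ≈ 0.0455.
Is 1/22 < 1? YES.
Since P[∪ A_i] ≤ 1/22 < 1, the complement has P[∩ A_i^c] ≥ 1 − 1/22 = 21/22 > 0, so some outcome avoids every A_i.

14·p = 1/22 ≈ 0.0455; existence CERTIFIED by the union bound.
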